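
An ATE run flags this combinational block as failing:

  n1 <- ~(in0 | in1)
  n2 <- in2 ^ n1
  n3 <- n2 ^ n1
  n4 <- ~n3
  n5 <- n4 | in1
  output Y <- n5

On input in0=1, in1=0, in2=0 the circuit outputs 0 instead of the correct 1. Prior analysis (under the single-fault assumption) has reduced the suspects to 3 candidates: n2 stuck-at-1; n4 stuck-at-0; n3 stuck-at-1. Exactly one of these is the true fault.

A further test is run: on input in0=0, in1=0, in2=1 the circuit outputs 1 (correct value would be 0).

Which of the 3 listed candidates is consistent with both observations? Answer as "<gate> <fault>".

n2 stuck-at-1

Evaluate each candidate on input in0=0, in1=0, in2=1:
  n2 stuck-at-1: n1=1, n2=1 [stuck-at-1], n3=0, n4=1, n5=1 → 1 — matches
  n4 stuck-at-0: n1=1, n2=0, n3=1, n4=0 [stuck-at-0], n5=0 → 0 — eliminated
  n3 stuck-at-1: n1=1, n2=0, n3=1 [stuck-at-1], n4=0, n5=0 → 0 — eliminated
Only n2 stuck-at-1 reproduces the observed 1.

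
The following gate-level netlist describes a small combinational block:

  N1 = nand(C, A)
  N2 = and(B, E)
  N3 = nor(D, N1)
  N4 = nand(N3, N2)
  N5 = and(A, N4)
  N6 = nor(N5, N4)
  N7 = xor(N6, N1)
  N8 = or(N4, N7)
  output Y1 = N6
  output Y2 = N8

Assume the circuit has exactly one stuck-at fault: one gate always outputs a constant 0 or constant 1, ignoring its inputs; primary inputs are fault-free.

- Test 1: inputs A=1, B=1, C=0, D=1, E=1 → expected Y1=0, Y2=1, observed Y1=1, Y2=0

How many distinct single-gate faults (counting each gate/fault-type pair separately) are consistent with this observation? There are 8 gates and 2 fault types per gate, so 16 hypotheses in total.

Fault-free: N1=1, N2=1, N3=0, N4=1, N5=1, N6=0, N7=1, N8=1 → Y1=0, Y2=1. Observed Y1=1, Y2=0.
  N1: none of the 2 fault types match ✗
  N2: none of the 2 fault types match ✗
  N3: stuck-at-1 ✓; others ✗
  N4: stuck-at-0 ✓; others ✗
  N5: none of the 2 fault types match ✗
  N6: none of the 2 fault types match ✗
  N7: none of the 2 fault types match ✗
  N8: none of the 2 fault types match ✗
Consistent faults: {N3 stuck-at-1, N4 stuck-at-0} — 2 in all.

2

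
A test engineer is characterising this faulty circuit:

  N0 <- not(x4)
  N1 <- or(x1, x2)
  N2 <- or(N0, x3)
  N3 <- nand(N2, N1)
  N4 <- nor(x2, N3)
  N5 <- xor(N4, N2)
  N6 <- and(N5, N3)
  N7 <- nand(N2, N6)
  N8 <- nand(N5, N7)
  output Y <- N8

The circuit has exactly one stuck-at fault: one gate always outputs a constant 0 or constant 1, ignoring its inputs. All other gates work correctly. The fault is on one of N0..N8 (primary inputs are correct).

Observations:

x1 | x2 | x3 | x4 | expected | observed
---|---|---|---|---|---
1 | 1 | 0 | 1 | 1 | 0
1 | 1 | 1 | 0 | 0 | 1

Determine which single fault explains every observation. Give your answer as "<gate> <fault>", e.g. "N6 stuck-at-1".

N4 stuck-at-1

Fault-free values for test 1 (x1=1, x2=1, x3=0, x4=1): N0=0, N1=1, N2=0, N3=1, N4=0, N5=0, N6=0, N7=1, N8=1, giving Y=1. Observed 0.
Test 1: faults giving observed 0 are {N0 stuck-at-1, N2 stuck-at-1, N4 stuck-at-1, N5 stuck-at-1, N8 stuck-at-0}.
Test 2 (x1=1, x2=1, x3=1, x4=0): fault-free N0=1, N1=1, N2=1, N3=0, N4=0, N5=1, N6=0, N7=1, N8=0 → 0; observed 1. Eliminates N0 stuck-at-1, N2 stuck-at-1, N5 stuck-at-1, N8 stuck-at-0.
Only N4 stuck-at-1 is consistent with every test.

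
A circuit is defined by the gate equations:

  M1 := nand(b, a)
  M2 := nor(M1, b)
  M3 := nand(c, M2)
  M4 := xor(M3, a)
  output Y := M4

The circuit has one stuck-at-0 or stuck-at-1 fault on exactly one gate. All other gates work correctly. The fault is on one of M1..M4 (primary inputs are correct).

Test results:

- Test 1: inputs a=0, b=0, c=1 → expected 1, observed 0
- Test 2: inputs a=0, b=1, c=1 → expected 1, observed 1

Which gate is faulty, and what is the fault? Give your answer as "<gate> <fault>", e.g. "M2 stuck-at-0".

M1 stuck-at-0

Fault-free values for test 1 (a=0, b=0, c=1): M1=1, M2=0, M3=1, M4=1, giving Y=1. Observed 0.
Test 1: faults giving observed 0 are {M1 stuck-at-0, M2 stuck-at-1, M3 stuck-at-0, M4 stuck-at-0}.
Test 2 (a=0, b=1, c=1): fault-free M1=1, M2=0, M3=1, M4=1 → 1; observed 1. Eliminates M2 stuck-at-1, M3 stuck-at-0, M4 stuck-at-0.
Only M1 stuck-at-0 is consistent with every test.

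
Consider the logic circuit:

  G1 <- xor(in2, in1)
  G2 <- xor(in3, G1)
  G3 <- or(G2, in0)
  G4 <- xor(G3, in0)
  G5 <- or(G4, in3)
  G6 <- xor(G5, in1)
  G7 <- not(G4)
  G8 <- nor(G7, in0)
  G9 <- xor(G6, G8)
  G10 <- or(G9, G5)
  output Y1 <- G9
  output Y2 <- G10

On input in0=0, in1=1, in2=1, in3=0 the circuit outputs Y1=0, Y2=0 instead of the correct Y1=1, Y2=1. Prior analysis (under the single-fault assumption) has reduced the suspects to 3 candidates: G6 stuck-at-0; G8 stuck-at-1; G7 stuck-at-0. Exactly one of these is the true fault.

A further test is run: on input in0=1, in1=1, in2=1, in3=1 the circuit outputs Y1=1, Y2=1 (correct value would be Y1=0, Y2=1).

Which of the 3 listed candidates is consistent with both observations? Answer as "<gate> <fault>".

G8 stuck-at-1

Evaluate each candidate on input in0=1, in1=1, in2=1, in3=1:
  G6 stuck-at-0: G1=0, G2=1, G3=1, G4=0, G5=1, G6=0 [stuck-at-0], G7=1, G8=0, G9=0, G10=1 → Y1=0, Y2=1 — eliminated
  G8 stuck-at-1: G1=0, G2=1, G3=1, G4=0, G5=1, G6=0, G7=1, G8=1 [stuck-at-1], G9=1, G10=1 → Y1=1, Y2=1 — matches
  G7 stuck-at-0: G1=0, G2=1, G3=1, G4=0, G5=1, G6=0, G7=0 [stuck-at-0], G8=0, G9=0, G10=1 → Y1=0, Y2=1 — eliminated
Only G8 stuck-at-1 reproduces the observed Y1=1, Y2=1.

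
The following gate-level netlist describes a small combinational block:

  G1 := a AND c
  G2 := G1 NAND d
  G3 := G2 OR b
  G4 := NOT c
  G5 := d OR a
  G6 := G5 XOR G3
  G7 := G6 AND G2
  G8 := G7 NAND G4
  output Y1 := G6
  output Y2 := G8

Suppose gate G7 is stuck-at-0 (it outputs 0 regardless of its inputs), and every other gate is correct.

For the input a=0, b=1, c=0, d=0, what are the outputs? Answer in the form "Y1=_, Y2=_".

Propagate with G7 forced: G1=0, G2=1, G3=1, G4=1, G5=0, G6=1, G7=0 [stuck-at-0], G8=1.
So the outputs are Y1=1, Y2=1. (Without the fault they would be Y1=1, Y2=0.)

Y1=1, Y2=1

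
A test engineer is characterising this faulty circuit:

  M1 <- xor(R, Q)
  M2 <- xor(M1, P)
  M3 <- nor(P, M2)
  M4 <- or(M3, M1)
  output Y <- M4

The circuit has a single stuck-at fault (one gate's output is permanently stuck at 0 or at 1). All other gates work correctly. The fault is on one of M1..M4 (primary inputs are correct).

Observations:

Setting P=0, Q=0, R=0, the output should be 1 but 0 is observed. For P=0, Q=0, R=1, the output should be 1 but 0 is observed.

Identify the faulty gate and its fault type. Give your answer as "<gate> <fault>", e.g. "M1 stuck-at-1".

M4 stuck-at-0

Fault-free values for test 1 (P=0, Q=0, R=0): M1=0, M2=0, M3=1, M4=1, giving Y=1. Observed 0.
Test 1: faults giving observed 0 are {M2 stuck-at-1, M3 stuck-at-0, M4 stuck-at-0}.
Test 2 (P=0, Q=0, R=1): fault-free M1=1, M2=1, M3=0, M4=1 → 1; observed 0. Eliminates M2 stuck-at-1, M3 stuck-at-0.
Only M4 stuck-at-0 is consistent with every test.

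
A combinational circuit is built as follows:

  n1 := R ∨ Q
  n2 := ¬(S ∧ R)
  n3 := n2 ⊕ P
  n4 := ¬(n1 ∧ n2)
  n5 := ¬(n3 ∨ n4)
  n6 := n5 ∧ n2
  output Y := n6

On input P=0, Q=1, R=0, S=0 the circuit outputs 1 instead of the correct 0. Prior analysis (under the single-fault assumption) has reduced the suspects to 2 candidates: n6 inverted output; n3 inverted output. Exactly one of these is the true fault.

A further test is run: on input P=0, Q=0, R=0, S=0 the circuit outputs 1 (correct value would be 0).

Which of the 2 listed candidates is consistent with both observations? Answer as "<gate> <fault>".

Evaluate each candidate on input P=0, Q=0, R=0, S=0:
  n6 inverted output: n1=0, n2=1, n3=1, n4=1, n5=0, n6=1 [inverted output] → 1 — matches
  n3 inverted output: n1=0, n2=1, n3=0 [inverted output], n4=1, n5=0, n6=0 → 0 — eliminated
Only n6 inverted output reproduces the observed 1.

n6 inverted output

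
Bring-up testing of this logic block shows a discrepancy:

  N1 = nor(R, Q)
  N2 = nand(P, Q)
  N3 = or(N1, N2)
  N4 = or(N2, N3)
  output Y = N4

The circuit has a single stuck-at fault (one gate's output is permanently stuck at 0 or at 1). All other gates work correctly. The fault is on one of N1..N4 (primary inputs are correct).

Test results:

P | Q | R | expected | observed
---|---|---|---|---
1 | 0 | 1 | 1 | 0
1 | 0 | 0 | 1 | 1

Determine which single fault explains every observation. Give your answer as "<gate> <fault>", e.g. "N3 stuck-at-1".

Fault-free values for test 1 (P=1, Q=0, R=1): N1=0, N2=1, N3=1, N4=1, giving Y=1. Observed 0.
Test 1: faults giving observed 0 are {N2 stuck-at-0, N4 stuck-at-0}.
Test 2 (P=1, Q=0, R=0): fault-free N1=1, N2=1, N3=1, N4=1 → 1; observed 1. Eliminates N4 stuck-at-0.
Only N2 stuck-at-0 is consistent with every test.

N2 stuck-at-0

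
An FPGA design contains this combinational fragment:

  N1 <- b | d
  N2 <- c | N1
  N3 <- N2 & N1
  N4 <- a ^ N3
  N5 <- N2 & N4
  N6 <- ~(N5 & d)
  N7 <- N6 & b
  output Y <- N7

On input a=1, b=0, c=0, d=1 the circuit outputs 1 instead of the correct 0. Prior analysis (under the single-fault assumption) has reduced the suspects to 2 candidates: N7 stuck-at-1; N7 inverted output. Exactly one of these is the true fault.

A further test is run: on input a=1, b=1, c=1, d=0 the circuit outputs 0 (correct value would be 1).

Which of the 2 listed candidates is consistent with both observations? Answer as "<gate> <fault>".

N7 inverted output

Evaluate each candidate on input a=1, b=1, c=1, d=0:
  N7 stuck-at-1: N1=1, N2=1, N3=1, N4=0, N5=0, N6=1, N7=1 [stuck-at-1] → 1 — eliminated
  N7 inverted output: N1=1, N2=1, N3=1, N4=0, N5=0, N6=1, N7=0 [inverted output] → 0 — matches
Only N7 inverted output reproduces the observed 0.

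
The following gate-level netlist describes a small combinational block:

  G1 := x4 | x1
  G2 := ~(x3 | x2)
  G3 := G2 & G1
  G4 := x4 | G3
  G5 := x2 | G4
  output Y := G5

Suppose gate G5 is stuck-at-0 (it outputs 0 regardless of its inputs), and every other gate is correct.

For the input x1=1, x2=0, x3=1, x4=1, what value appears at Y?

Propagate with G5 forced: G1=1, G2=0, G3=0, G4=1, G5=0 [stuck-at-0].
So Y = 0. (Without the fault it would be 1.)

0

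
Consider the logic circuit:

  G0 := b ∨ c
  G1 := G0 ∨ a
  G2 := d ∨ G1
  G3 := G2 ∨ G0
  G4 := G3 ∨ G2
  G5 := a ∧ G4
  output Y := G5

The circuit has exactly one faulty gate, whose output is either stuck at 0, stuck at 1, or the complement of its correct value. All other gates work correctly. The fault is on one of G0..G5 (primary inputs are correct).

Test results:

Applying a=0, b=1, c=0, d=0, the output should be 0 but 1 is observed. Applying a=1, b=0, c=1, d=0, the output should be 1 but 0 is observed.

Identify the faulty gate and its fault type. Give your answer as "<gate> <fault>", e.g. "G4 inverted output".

G5 inverted output

Fault-free values for test 1 (a=0, b=1, c=0, d=0): G0=1, G1=1, G2=1, G3=1, G4=1, G5=0, giving Y=0. Observed 1.
Test 1: faults giving observed 1 are {G5 stuck-at-1, G5 inverted output}.
Test 2 (a=1, b=0, c=1, d=0): fault-free G0=1, G1=1, G2=1, G3=1, G4=1, G5=1 → 1; observed 0. Eliminates G5 stuck-at-1.
Only G5 inverted output is consistent with every test.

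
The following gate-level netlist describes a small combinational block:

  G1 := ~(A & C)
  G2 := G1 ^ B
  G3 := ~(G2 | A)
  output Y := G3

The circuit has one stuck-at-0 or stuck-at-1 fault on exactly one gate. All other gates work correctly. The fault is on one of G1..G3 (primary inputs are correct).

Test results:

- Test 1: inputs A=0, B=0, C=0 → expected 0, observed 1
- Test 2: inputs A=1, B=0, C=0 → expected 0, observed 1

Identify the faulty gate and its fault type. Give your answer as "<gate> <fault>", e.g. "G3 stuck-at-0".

Fault-free values for test 1 (A=0, B=0, C=0): G1=1, G2=1, G3=0, giving Y=0. Observed 1.
Test 1: faults giving observed 1 are {G1 stuck-at-0, G2 stuck-at-0, G3 stuck-at-1}.
Test 2 (A=1, B=0, C=0): fault-free G1=1, G2=1, G3=0 → 0; observed 1. Eliminates G1 stuck-at-0, G2 stuck-at-0.
Only G3 stuck-at-1 is consistent with every test.

G3 stuck-at-1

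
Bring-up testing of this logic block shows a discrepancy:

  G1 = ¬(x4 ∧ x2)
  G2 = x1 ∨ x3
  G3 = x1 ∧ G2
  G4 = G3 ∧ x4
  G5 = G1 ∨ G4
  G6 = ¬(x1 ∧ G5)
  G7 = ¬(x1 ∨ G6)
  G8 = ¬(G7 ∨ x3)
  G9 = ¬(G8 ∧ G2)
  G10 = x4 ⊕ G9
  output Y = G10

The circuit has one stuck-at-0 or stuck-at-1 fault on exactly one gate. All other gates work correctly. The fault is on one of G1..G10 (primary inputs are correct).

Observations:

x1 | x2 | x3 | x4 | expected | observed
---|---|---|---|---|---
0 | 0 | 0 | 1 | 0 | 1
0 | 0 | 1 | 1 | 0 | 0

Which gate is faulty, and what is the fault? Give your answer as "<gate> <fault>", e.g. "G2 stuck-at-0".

Fault-free values for test 1 (x1=0, x2=0, x3=0, x4=1): G1=1, G2=0, G3=0, G4=0, G5=1, G6=1, G7=0, G8=1, G9=1, G10=0, giving Y=0. Observed 1.
Test 1: faults giving observed 1 are {G2 stuck-at-1, G9 stuck-at-0, G10 stuck-at-1}.
Test 2 (x1=0, x2=0, x3=1, x4=1): fault-free G1=1, G2=1, G3=0, G4=0, G5=1, G6=1, G7=0, G8=0, G9=1, G10=0 → 0; observed 0. Eliminates G9 stuck-at-0, G10 stuck-at-1.
Only G2 stuck-at-1 is consistent with every test.

G2 stuck-at-1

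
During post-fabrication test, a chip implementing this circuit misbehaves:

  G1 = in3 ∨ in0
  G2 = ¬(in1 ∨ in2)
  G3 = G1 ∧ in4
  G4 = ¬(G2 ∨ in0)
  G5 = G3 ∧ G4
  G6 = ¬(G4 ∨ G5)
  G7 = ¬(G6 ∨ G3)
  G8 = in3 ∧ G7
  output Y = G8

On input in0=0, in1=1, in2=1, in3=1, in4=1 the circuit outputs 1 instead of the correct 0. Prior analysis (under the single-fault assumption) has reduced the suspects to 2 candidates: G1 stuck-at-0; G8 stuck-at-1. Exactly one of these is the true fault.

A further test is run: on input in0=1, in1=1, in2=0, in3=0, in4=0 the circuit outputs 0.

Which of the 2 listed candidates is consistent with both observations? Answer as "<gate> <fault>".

G1 stuck-at-0

Evaluate each candidate on input in0=1, in1=1, in2=0, in3=0, in4=0:
  G1 stuck-at-0: G1=0 [stuck-at-0], G2=0, G3=0, G4=0, G5=0, G6=1, G7=0, G8=0 → 0 — matches
  G8 stuck-at-1: G1=1, G2=0, G3=0, G4=0, G5=0, G6=1, G7=0, G8=1 [stuck-at-1] → 1 — eliminated
Only G1 stuck-at-0 reproduces the observed 0.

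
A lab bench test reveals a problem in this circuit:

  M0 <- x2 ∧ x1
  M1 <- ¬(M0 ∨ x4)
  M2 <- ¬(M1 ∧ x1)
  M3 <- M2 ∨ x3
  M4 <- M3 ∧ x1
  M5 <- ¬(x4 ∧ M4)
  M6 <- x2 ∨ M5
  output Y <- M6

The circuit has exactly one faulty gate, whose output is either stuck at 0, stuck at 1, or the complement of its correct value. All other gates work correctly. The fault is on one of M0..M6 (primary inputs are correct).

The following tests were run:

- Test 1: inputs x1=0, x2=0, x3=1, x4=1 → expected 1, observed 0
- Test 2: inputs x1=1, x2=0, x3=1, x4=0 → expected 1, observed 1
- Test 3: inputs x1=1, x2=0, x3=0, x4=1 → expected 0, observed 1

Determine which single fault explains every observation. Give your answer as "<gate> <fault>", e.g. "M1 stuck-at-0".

Fault-free values for test 1 (x1=0, x2=0, x3=1, x4=1): M0=0, M1=0, M2=1, M3=1, M4=0, M5=1, M6=1, giving Y=1. Observed 0.
Test 1: faults giving observed 0 are {M4 stuck-at-1, M4 inverted output, M5 stuck-at-0, M5 inverted output, M6 stuck-at-0, M6 inverted output}.
Test 2 (x1=1, x2=0, x3=1, x4=0): fault-free M0=0, M1=1, M2=0, M3=1, M4=1, M5=1, M6=1 → 1; observed 1. Eliminates M5 stuck-at-0, M5 inverted output, M6 stuck-at-0, M6 inverted output.
Test 3 (x1=1, x2=0, x3=0, x4=1): fault-free M0=0, M1=0, M2=1, M3=1, M4=1, M5=0, M6=0 → 0; observed 1. Eliminates M4 stuck-at-1.
Only M4 inverted output is consistent with every test.

M4 inverted output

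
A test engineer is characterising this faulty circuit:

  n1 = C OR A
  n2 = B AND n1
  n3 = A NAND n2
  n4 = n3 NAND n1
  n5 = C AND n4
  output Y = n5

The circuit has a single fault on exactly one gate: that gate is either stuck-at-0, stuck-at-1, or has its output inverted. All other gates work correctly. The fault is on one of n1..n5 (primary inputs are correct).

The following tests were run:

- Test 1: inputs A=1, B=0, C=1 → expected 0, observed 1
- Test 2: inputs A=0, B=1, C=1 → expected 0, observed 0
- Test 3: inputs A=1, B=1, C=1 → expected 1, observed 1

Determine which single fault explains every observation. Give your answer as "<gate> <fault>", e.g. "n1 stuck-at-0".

Fault-free values for test 1 (A=1, B=0, C=1): n1=1, n2=0, n3=1, n4=0, n5=0, giving Y=0. Observed 1.
Test 1: faults giving observed 1 are {n1 stuck-at-0, n1 inverted output, n2 stuck-at-1, n2 inverted output, n3 stuck-at-0, n3 inverted output, n4 stuck-at-1, n4 inverted output, n5 stuck-at-1, n5 inverted output}.
Test 2 (A=0, B=1, C=1): fault-free n1=1, n2=1, n3=1, n4=0, n5=0 → 0; observed 0. Eliminates n1 stuck-at-0, n1 inverted output, n3 stuck-at-0, n3 inverted output, n4 stuck-at-1, n4 inverted output, n5 stuck-at-1, n5 inverted output.
Test 3 (A=1, B=1, C=1): fault-free n1=1, n2=1, n3=0, n4=1, n5=1 → 1; observed 1. Eliminates n2 inverted output.
Only n2 stuck-at-1 is consistent with every test.

n2 stuck-at-1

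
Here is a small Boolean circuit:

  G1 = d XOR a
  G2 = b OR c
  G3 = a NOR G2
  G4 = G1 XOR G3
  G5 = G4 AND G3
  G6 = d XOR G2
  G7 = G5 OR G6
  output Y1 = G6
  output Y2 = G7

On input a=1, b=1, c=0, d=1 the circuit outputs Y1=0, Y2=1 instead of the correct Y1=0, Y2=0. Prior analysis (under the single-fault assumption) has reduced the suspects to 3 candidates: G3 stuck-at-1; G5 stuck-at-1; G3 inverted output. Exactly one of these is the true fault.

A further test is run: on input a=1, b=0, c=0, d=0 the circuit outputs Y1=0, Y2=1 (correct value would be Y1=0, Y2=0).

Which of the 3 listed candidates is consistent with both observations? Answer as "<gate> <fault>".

G5 stuck-at-1

Evaluate each candidate on input a=1, b=0, c=0, d=0:
  G3 stuck-at-1: G1=1, G2=0, G3=1 [stuck-at-1], G4=0, G5=0, G6=0, G7=0 → Y1=0, Y2=0 — eliminated
  G5 stuck-at-1: G1=1, G2=0, G3=0, G4=1, G5=1 [stuck-at-1], G6=0, G7=1 → Y1=0, Y2=1 — matches
  G3 inverted output: G1=1, G2=0, G3=1 [inverted output], G4=0, G5=0, G6=0, G7=0 → Y1=0, Y2=0 — eliminated
Only G5 stuck-at-1 reproduces the observed Y1=0, Y2=1.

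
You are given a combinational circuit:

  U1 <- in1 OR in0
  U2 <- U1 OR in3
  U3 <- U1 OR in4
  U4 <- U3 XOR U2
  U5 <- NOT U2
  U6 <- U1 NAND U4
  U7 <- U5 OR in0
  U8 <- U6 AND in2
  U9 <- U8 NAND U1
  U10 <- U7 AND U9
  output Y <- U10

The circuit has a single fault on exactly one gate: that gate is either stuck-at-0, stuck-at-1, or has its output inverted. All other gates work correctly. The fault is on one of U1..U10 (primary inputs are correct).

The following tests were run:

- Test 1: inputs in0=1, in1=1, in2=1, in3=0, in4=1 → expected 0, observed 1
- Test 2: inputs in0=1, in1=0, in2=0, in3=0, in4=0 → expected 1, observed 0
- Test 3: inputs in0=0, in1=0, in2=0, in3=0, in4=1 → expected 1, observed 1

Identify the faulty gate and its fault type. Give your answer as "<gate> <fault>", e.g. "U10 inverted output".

Fault-free values for test 1 (in0=1, in1=1, in2=1, in3=0, in4=1): U1=1, U2=1, U3=1, U4=0, U5=0, U6=1, U7=1, U8=1, U9=0, U10=0, giving Y=0. Observed 1.
Test 1: faults giving observed 1 are {U1 stuck-at-0, U1 inverted output, U2 stuck-at-0, U2 inverted output, U3 stuck-at-0, U3 inverted output, U4 stuck-at-1, U4 inverted output, U6 stuck-at-0, U6 inverted output, U8 stuck-at-0, U8 inverted output, U9 stuck-at-1, U9 inverted output, U10 stuck-at-1, U10 inverted output}.
Test 2 (in0=1, in1=0, in2=0, in3=0, in4=0): fault-free U1=1, U2=1, U3=1, U4=0, U5=0, U6=1, U7=1, U8=0, U9=1, U10=1 → 1; observed 0. Eliminates U1 stuck-at-0, U1 inverted output, U2 stuck-at-0, U2 inverted output, U3 stuck-at-0, U3 inverted output, U4 stuck-at-1, U4 inverted output, U6 stuck-at-0, U6 inverted output, U8 stuck-at-0, U9 stuck-at-1, U10 stuck-at-1.
Test 3 (in0=0, in1=0, in2=0, in3=0, in4=1): fault-free U1=0, U2=0, U3=1, U4=1, U5=1, U6=1, U7=1, U8=0, U9=1, U10=1 → 1; observed 1. Eliminates U9 inverted output, U10 inverted output.
Only U8 inverted output is consistent with every test.

U8 inverted output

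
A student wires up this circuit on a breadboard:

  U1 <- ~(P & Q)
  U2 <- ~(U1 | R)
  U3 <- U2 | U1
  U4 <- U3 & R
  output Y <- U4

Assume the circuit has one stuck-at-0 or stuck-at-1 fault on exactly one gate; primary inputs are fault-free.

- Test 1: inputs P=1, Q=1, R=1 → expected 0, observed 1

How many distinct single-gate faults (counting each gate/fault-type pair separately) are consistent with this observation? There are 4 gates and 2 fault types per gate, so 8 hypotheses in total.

4

Fault-free: U1=0, U2=0, U3=0, U4=0 → 0. Observed 1.
  U1 stuck-at-0: output 0 ✗
  U1 stuck-at-1: output 1 ✓
  U2 stuck-at-0: output 0 ✗
  U2 stuck-at-1: output 1 ✓
  U3 stuck-at-0: output 0 ✗
  U3 stuck-at-1: output 1 ✓
  U4 stuck-at-0: output 0 ✗
  U4 stuck-at-1: output 1 ✓
Consistent faults: {U1 stuck-at-1, U2 stuck-at-1, U3 stuck-at-1, U4 stuck-at-1} — 4 in all.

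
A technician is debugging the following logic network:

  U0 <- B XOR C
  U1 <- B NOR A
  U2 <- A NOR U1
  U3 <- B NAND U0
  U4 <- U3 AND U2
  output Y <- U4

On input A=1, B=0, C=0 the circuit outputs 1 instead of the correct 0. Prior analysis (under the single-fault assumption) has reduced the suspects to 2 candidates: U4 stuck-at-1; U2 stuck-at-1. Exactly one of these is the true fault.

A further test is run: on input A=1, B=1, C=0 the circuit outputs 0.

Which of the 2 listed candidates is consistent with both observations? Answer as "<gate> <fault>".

Evaluate each candidate on input A=1, B=1, C=0:
  U4 stuck-at-1: U0=1, U1=0, U2=0, U3=0, U4=1 [stuck-at-1] → 1 — eliminated
  U2 stuck-at-1: U0=1, U1=0, U2=1 [stuck-at-1], U3=0, U4=0 → 0 — matches
Only U2 stuck-at-1 reproduces the observed 0.

U2 stuck-at-1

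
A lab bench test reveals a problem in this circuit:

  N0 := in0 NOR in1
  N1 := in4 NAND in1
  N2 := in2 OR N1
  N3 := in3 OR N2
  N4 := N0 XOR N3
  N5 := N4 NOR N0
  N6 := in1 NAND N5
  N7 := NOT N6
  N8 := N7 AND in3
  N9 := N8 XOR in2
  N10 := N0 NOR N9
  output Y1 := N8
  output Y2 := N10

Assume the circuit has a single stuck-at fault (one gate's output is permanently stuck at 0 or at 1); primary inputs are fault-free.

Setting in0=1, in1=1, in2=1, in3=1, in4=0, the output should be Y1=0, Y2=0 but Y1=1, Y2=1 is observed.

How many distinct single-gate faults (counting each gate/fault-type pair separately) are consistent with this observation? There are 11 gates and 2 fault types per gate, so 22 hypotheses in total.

6

Fault-free: N0=0, N1=1, N2=1, N3=1, N4=1, N5=0, N6=1, N7=0, N8=0, N9=1, N10=0 → Y1=0, Y2=0. Observed Y1=1, Y2=1.
  N0: none of the 2 fault types match ✗
  N1: none of the 2 fault types match ✗
  N2: none of the 2 fault types match ✗
  N3: stuck-at-0 ✓; others ✗
  N4: stuck-at-0 ✓; others ✗
  N5: stuck-at-1 ✓; others ✗
  N6: stuck-at-0 ✓; others ✗
  N7: stuck-at-1 ✓; others ✗
  N8: stuck-at-1 ✓; others ✗
  N9: none of the 2 fault types match ✗
  N10: none of the 2 fault types match ✗
Consistent faults: {N3 stuck-at-0, N4 stuck-at-0, N5 stuck-at-1, N6 stuck-at-0, N7 stuck-at-1, N8 stuck-at-1} — 6 in all.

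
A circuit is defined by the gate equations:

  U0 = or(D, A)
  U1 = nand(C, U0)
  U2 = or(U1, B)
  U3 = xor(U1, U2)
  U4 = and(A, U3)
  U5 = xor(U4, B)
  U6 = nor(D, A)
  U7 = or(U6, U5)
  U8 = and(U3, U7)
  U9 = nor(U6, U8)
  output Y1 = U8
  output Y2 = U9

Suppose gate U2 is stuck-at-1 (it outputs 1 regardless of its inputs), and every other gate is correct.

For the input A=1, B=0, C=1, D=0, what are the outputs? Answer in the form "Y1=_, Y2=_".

Y1=1, Y2=0

Propagate with U2 forced: U0=1, U1=0, U2=1 [stuck-at-1], U3=1, U4=1, U5=1, U6=0, U7=1, U8=1, U9=0.
So the outputs are Y1=1, Y2=0. (Without the fault they would be Y1=0, Y2=1.)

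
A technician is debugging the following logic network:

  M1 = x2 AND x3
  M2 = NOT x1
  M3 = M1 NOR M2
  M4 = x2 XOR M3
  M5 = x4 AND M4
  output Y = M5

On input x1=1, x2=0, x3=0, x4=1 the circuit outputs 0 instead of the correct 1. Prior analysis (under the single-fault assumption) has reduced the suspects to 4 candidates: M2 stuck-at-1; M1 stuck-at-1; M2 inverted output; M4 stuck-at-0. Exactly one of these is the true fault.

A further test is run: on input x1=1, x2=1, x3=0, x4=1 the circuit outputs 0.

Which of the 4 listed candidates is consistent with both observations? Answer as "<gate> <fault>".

M4 stuck-at-0

Evaluate each candidate on input x1=1, x2=1, x3=0, x4=1:
  M2 stuck-at-1: M1=0, M2=1 [stuck-at-1], M3=0, M4=1, M5=1 → 1 — eliminated
  M1 stuck-at-1: M1=1 [stuck-at-1], M2=0, M3=0, M4=1, M5=1 → 1 — eliminated
  M2 inverted output: M1=0, M2=1 [inverted output], M3=0, M4=1, M5=1 → 1 — eliminated
  M4 stuck-at-0: M1=0, M2=0, M3=1, M4=0 [stuck-at-0], M5=0 → 0 — matches
Only M4 stuck-at-0 reproduces the observed 0.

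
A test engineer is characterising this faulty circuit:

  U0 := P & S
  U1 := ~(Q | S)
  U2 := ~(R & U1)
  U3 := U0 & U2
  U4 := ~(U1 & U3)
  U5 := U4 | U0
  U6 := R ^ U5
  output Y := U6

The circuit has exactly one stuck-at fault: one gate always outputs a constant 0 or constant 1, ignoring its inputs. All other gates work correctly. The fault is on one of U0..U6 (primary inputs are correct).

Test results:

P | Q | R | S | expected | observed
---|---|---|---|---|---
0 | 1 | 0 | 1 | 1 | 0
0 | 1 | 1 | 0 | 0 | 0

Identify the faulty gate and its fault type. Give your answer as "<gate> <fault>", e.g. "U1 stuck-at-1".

U6 stuck-at-0

Fault-free values for test 1 (P=0, Q=1, R=0, S=1): U0=0, U1=0, U2=1, U3=0, U4=1, U5=1, U6=1, giving Y=1. Observed 0.
Test 1: faults giving observed 0 are {U4 stuck-at-0, U5 stuck-at-0, U6 stuck-at-0}.
Test 2 (P=0, Q=1, R=1, S=0): fault-free U0=0, U1=0, U2=1, U3=0, U4=1, U5=1, U6=0 → 0; observed 0. Eliminates U4 stuck-at-0, U5 stuck-at-0.
Only U6 stuck-at-0 is consistent with every test.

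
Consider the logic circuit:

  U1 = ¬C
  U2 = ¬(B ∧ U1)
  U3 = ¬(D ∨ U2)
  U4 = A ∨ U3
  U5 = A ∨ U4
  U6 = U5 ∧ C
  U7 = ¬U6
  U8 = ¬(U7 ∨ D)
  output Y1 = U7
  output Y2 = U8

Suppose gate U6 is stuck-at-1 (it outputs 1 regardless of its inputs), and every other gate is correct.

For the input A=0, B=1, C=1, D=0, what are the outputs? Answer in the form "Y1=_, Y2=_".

Propagate with U6 forced: U1=0, U2=1, U3=0, U4=0, U5=0, U6=1 [stuck-at-1], U7=0, U8=1.
So the outputs are Y1=0, Y2=1. (Without the fault they would be Y1=1, Y2=0.)

Y1=0, Y2=1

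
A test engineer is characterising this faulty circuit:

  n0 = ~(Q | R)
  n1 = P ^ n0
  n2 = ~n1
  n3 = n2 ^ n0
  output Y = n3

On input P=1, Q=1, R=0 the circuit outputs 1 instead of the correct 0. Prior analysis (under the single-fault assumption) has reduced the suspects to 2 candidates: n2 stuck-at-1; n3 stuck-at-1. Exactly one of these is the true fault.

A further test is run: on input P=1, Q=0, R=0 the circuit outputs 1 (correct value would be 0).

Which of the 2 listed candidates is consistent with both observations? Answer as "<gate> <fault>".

Evaluate each candidate on input P=1, Q=0, R=0:
  n2 stuck-at-1: n0=1, n1=0, n2=1 [stuck-at-1], n3=0 → 0 — eliminated
  n3 stuck-at-1: n0=1, n1=0, n2=1, n3=1 [stuck-at-1] → 1 — matches
Only n3 stuck-at-1 reproduces the observed 1.

n3 stuck-at-1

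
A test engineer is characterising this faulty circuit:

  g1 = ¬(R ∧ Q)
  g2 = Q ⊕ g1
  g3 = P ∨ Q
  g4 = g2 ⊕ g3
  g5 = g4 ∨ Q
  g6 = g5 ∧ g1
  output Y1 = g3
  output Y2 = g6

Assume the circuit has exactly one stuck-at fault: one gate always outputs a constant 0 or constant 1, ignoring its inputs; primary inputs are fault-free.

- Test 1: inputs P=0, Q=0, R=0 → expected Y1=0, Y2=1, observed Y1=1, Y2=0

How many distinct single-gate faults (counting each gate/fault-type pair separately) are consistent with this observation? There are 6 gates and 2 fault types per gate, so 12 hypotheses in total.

1

Fault-free: g1=1, g2=1, g3=0, g4=1, g5=1, g6=1 → Y1=0, Y2=1. Observed Y1=1, Y2=0.
  g1 stuck-at-0: output Y1=0, Y2=0 ✗
  g1 stuck-at-1: output Y1=0, Y2=1 ✗
  g2 stuck-at-0: output Y1=0, Y2=0 ✗
  g2 stuck-at-1: output Y1=0, Y2=1 ✗
  g3 stuck-at-0: output Y1=0, Y2=1 ✗
  g3 stuck-at-1: output Y1=1, Y2=0 ✓
  g4 stuck-at-0: output Y1=0, Y2=0 ✗
  g4 stuck-at-1: output Y1=0, Y2=1 ✗
  g5 stuck-at-0: output Y1=0, Y2=0 ✗
  g5 stuck-at-1: output Y1=0, Y2=1 ✗
  g6 stuck-at-0: output Y1=0, Y2=0 ✗
  g6 stuck-at-1: output Y1=0, Y2=1 ✗
Consistent faults: {g3 stuck-at-1} — 1 in all.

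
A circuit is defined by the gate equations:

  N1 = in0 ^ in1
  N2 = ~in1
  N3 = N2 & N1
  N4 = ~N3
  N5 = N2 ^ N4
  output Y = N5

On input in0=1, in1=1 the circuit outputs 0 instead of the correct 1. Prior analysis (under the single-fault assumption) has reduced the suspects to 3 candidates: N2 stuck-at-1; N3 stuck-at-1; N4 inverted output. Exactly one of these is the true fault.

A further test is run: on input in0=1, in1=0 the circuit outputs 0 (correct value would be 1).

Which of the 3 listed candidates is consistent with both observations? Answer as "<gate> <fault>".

N4 inverted output

Evaluate each candidate on input in0=1, in1=0:
  N2 stuck-at-1: N1=1, N2=1 [stuck-at-1], N3=1, N4=0, N5=1 → 1 — eliminated
  N3 stuck-at-1: N1=1, N2=1, N3=1 [stuck-at-1], N4=0, N5=1 → 1 — eliminated
  N4 inverted output: N1=1, N2=1, N3=1, N4=1 [inverted output], N5=0 → 0 — matches
Only N4 inverted output reproduces the observed 0.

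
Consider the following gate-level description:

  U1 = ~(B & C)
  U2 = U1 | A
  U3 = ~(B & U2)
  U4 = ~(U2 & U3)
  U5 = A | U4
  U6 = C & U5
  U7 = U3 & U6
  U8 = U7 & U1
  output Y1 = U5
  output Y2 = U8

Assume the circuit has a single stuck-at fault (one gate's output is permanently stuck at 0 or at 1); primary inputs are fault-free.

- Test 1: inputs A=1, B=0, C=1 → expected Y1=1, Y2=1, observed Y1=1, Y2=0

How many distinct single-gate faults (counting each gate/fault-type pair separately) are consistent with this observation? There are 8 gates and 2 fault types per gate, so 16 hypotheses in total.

Fault-free: U1=1, U2=1, U3=1, U4=0, U5=1, U6=1, U7=1, U8=1 → Y1=1, Y2=1. Observed Y1=1, Y2=0.
  U1: stuck-at-0 ✓; others ✗
  U2: none of the 2 fault types match ✗
  U3: stuck-at-0 ✓; others ✗
  U4: none of the 2 fault types match ✗
  U5: none of the 2 fault types match ✗
  U6: stuck-at-0 ✓; others ✗
  U7: stuck-at-0 ✓; others ✗
  U8: stuck-at-0 ✓; others ✗
Consistent faults: {U1 stuck-at-0, U3 stuck-at-0, U6 stuck-at-0, U7 stuck-at-0, U8 stuck-at-0} — 5 in all.

5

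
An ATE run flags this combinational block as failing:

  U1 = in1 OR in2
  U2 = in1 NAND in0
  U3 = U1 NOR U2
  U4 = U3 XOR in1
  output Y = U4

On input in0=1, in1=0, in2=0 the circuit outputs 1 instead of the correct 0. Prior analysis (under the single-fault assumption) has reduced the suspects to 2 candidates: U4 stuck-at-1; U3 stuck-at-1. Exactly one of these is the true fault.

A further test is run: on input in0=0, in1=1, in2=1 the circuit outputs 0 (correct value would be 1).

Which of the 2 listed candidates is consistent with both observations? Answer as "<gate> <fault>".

Evaluate each candidate on input in0=0, in1=1, in2=1:
  U4 stuck-at-1: U1=1, U2=1, U3=0, U4=1 [stuck-at-1] → 1 — eliminated
  U3 stuck-at-1: U1=1, U2=1, U3=1 [stuck-at-1], U4=0 → 0 — matches
Only U3 stuck-at-1 reproduces the observed 0.

U3 stuck-at-1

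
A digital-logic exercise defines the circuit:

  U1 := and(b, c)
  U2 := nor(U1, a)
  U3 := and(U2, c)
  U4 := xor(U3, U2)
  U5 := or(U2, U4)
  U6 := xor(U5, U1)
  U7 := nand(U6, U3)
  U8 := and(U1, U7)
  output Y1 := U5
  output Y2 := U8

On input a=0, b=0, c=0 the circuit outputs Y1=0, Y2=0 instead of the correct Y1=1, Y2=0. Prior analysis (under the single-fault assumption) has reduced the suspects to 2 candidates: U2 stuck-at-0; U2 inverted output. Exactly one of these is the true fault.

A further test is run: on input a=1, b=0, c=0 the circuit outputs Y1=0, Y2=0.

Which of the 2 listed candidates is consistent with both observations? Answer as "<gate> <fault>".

U2 stuck-at-0

Evaluate each candidate on input a=1, b=0, c=0:
  U2 stuck-at-0: U1=0, U2=0 [stuck-at-0], U3=0, U4=0, U5=0, U6=0, U7=1, U8=0 → Y1=0, Y2=0 — matches
  U2 inverted output: U1=0, U2=1 [inverted output], U3=0, U4=1, U5=1, U6=1, U7=1, U8=0 → Y1=1, Y2=0 — eliminated
Only U2 stuck-at-0 reproduces the observed Y1=0, Y2=0.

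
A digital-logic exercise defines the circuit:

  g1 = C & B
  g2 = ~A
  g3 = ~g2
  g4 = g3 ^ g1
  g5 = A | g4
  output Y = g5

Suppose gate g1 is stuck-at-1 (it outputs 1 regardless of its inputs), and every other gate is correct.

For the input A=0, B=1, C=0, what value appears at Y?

1

Propagate with g1 forced: g1=1 [stuck-at-1], g2=1, g3=0, g4=1, g5=1.
So Y = 1. (Without the fault it would be 0.)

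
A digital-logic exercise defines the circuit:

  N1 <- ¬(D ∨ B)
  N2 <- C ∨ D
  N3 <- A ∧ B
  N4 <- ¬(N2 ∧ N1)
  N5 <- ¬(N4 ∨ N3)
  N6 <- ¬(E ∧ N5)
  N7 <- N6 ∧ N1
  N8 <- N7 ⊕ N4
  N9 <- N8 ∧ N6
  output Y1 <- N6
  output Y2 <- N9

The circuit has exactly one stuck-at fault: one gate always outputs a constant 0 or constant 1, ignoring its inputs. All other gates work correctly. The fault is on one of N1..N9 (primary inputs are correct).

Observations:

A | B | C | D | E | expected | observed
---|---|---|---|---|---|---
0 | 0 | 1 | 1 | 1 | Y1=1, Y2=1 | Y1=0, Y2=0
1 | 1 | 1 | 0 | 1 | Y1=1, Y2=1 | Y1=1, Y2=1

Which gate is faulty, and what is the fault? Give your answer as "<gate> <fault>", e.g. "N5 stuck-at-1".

N1 stuck-at-1

Fault-free values for test 1 (A=0, B=0, C=1, D=1, E=1): N1=0, N2=1, N3=0, N4=1, N5=0, N6=1, N7=0, N8=1, N9=1, giving Y1=1, Y2=1. Observed Y1=0, Y2=0.
Test 1: faults giving observed Y1=0, Y2=0 are {N1 stuck-at-1, N4 stuck-at-0, N5 stuck-at-1, N6 stuck-at-0}.
Test 2 (A=1, B=1, C=1, D=0, E=1): fault-free N1=0, N2=1, N3=1, N4=1, N5=0, N6=1, N7=0, N8=1, N9=1 → Y1=1, Y2=1; observed Y1=1, Y2=1. Eliminates N4 stuck-at-0, N5 stuck-at-1, N6 stuck-at-0.
Only N1 stuck-at-1 is consistent with every test.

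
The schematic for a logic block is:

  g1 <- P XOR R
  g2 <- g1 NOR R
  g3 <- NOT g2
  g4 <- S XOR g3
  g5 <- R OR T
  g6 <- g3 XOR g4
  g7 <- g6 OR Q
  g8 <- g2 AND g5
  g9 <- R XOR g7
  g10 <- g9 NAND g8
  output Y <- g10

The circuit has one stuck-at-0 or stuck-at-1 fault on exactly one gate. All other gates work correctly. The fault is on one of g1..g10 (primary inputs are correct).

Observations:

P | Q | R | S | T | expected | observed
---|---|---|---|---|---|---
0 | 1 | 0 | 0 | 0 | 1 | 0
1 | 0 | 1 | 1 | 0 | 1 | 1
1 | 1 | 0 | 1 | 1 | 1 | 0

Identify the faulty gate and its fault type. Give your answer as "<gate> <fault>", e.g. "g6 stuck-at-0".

g8 stuck-at-1

Fault-free values for test 1 (P=0, Q=1, R=0, S=0, T=0): g1=0, g2=1, g3=0, g4=0, g5=0, g6=0, g7=1, g8=0, g9=1, g10=1, giving Y=1. Observed 0.
Test 1: faults giving observed 0 are {g5 stuck-at-1, g8 stuck-at-1, g10 stuck-at-0}.
Test 2 (P=1, Q=0, R=1, S=1, T=0): fault-free g1=0, g2=0, g3=1, g4=0, g5=1, g6=1, g7=1, g8=0, g9=0, g10=1 → 1; observed 1. Eliminates g10 stuck-at-0.
Test 3 (P=1, Q=1, R=0, S=1, T=1): fault-free g1=1, g2=0, g3=1, g4=0, g5=1, g6=1, g7=1, g8=0, g9=1, g10=1 → 1; observed 0. Eliminates g5 stuck-at-1.
Only g8 stuck-at-1 is consistent with every test.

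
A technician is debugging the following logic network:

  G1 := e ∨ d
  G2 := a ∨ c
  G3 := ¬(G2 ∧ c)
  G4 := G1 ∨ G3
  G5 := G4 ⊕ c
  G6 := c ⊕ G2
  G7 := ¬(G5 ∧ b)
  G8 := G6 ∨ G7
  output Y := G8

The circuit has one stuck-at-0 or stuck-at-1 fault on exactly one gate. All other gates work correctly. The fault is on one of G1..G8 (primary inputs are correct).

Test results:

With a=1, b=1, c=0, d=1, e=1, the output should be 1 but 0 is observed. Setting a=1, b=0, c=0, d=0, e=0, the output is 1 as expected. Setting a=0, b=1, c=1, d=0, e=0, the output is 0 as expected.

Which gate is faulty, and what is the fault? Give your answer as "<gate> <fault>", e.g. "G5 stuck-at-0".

G6 stuck-at-0

Fault-free values for test 1 (a=1, b=1, c=0, d=1, e=1): G1=1, G2=1, G3=1, G4=1, G5=1, G6=1, G7=0, G8=1, giving Y=1. Observed 0.
Test 1: faults giving observed 0 are {G2 stuck-at-0, G6 stuck-at-0, G8 stuck-at-0}.
Test 2 (a=1, b=0, c=0, d=0, e=0): fault-free G1=0, G2=1, G3=1, G4=1, G5=1, G6=1, G7=1, G8=1 → 1; observed 1. Eliminates G8 stuck-at-0.
Test 3 (a=0, b=1, c=1, d=0, e=0): fault-free G1=0, G2=1, G3=0, G4=0, G5=1, G6=0, G7=0, G8=0 → 0; observed 0. Eliminates G2 stuck-at-0.
Only G6 stuck-at-0 is consistent with every test.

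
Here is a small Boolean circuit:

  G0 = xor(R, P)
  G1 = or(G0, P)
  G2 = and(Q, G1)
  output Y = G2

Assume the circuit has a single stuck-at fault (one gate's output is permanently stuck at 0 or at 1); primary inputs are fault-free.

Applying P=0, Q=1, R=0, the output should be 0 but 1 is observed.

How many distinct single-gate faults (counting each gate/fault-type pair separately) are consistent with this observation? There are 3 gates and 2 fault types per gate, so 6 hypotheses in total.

3

Fault-free: G0=0, G1=0, G2=0 → 0. Observed 1.
  G0 stuck-at-0: output 0 ✗
  G0 stuck-at-1: output 1 ✓
  G1 stuck-at-0: output 0 ✗
  G1 stuck-at-1: output 1 ✓
  G2 stuck-at-0: output 0 ✗
  G2 stuck-at-1: output 1 ✓
Consistent faults: {G0 stuck-at-1, G1 stuck-at-1, G2 stuck-at-1} — 3 in all.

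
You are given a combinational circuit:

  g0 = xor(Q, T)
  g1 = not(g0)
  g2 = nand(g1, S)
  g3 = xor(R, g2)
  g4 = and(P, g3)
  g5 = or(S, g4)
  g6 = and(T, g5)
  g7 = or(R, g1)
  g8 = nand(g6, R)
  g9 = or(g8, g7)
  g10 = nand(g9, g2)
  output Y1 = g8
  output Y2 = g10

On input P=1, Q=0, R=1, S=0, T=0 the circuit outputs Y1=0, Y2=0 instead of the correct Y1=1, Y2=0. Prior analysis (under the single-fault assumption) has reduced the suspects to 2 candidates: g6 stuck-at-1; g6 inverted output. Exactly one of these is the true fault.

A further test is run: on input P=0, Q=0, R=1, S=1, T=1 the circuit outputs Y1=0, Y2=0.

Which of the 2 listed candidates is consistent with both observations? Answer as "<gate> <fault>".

Evaluate each candidate on input P=0, Q=0, R=1, S=1, T=1:
  g6 stuck-at-1: g0=1, g1=0, g2=1, g3=0, g4=0, g5=1, g6=1 [stuck-at-1], g7=1, g8=0, g9=1, g10=0 → Y1=0, Y2=0 — matches
  g6 inverted output: g0=1, g1=0, g2=1, g3=0, g4=0, g5=1, g6=0 [inverted output], g7=1, g8=1, g9=1, g10=0 → Y1=1, Y2=0 — eliminated
Only g6 stuck-at-1 reproduces the observed Y1=0, Y2=0.

g6 stuck-at-1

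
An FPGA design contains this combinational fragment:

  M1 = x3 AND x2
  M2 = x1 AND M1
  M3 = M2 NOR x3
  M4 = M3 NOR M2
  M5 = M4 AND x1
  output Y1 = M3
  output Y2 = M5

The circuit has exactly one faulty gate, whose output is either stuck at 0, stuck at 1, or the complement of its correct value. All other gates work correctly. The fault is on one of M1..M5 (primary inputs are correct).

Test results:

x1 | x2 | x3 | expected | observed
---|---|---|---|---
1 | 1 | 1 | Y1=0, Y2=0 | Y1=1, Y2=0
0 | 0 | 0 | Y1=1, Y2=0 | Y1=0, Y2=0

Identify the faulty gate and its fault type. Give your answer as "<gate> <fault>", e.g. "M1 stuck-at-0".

Fault-free values for test 1 (x1=1, x2=1, x3=1): M1=1, M2=1, M3=0, M4=0, M5=0, giving Y1=0, Y2=0. Observed Y1=1, Y2=0.
Test 1: faults giving observed Y1=1, Y2=0 are {M3 stuck-at-1, M3 inverted output}.
Test 2 (x1=0, x2=0, x3=0): fault-free M1=0, M2=0, M3=1, M4=0, M5=0 → Y1=1, Y2=0; observed Y1=0, Y2=0. Eliminates M3 stuck-at-1.
Only M3 inverted output is consistent with every test.

M3 inverted output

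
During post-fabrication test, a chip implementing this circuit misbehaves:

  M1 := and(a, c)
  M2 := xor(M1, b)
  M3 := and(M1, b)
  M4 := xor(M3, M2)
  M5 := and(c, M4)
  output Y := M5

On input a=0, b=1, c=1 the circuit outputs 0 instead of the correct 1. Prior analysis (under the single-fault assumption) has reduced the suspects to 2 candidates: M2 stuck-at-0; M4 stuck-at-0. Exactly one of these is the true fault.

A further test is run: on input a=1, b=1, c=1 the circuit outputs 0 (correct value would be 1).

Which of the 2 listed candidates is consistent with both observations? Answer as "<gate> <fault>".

M4 stuck-at-0

Evaluate each candidate on input a=1, b=1, c=1:
  M2 stuck-at-0: M1=1, M2=0 [stuck-at-0], M3=1, M4=1, M5=1 → 1 — eliminated
  M4 stuck-at-0: M1=1, M2=0, M3=1, M4=0 [stuck-at-0], M5=0 → 0 — matches
Only M4 stuck-at-0 reproduces the observed 0.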